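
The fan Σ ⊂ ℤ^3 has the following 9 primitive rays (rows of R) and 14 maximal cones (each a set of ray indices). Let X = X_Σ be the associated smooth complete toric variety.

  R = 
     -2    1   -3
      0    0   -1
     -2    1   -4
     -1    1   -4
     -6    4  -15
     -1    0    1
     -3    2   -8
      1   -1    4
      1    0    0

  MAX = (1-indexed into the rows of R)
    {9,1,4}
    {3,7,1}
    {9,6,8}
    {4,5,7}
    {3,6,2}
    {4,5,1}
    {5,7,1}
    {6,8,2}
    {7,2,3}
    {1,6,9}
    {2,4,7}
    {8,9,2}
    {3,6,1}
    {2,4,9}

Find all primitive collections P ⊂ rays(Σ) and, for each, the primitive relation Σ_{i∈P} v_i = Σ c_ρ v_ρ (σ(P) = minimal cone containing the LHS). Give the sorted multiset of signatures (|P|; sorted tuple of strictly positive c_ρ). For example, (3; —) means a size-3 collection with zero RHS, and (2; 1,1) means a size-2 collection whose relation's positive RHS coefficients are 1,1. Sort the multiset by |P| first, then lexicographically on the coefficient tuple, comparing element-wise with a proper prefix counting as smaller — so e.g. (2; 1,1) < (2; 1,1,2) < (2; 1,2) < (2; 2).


Primitive collections (17):

  {4,8}:  v_{4} + v_{8} = 0 ; sig = (2; —)
  {1,2}:  v_{1} + v_{2} = v_{3} ; sig = (2; 1)
  {1,8}:  v_{1} + v_{8} = v_{6} ; sig = (2; 1)
  {3,4}:  v_{3} + v_{4} = v_{7} ; sig = (2; 1)
  {3,9}:  v_{3} + v_{9} = v_{4} ; sig = (2; 1)
  {4,6}:  v_{4} + v_{6} = v_{1} ; sig = (2; 1)
  {7,8}:  v_{7} + v_{8} = v_{3} ; sig = (2; 1)
  {3,8}:  v_{3} + v_{8} = v_{2} + v_{6} ; sig = (2; 1,1)
  {5,8}:  v_{5} + v_{8} = v_{1} + v_{7} ; sig = (2; 1,1)
  {6,7}:  v_{6} + v_{7} = v_{1} + v_{3} ; sig = (2; 1,1)
  {3,5}:  v_{3} + v_{5} = v_{1} + 2·v_{7} ; sig = (2; 1,2)
  {5,6}:  v_{5} + v_{6} = 2·v_{1} + v_{7} ; sig = (2; 1,2)
  {5,9}:  v_{5} + v_{9} = v_{1} + 3·v_{4} ; sig = (2; 1,3)
  {2,5}:  v_{2} + v_{5} = 2·v_{7} ; sig = (2; 2)
  {7,9}:  v_{7} + v_{9} = 2·v_{4} ; sig = (2; 2)
  {2,6,9}:  v_{2} + v_{6} + v_{9} = 0 ; sig = (3; —)
  {1,4,7}:  v_{1} + v_{4} + v_{7} = v_{5} ; sig = (3; 1)

Signatures (|P|; sorted positive RHS coefficients), sorted:
{ (2; —),  (2; 1) ×6,  (2; 1,1) ×3,  (2; 1,2) ×2,  (2; 1,3),  (2; 2) ×2,  (3; —),  (3; 1) }


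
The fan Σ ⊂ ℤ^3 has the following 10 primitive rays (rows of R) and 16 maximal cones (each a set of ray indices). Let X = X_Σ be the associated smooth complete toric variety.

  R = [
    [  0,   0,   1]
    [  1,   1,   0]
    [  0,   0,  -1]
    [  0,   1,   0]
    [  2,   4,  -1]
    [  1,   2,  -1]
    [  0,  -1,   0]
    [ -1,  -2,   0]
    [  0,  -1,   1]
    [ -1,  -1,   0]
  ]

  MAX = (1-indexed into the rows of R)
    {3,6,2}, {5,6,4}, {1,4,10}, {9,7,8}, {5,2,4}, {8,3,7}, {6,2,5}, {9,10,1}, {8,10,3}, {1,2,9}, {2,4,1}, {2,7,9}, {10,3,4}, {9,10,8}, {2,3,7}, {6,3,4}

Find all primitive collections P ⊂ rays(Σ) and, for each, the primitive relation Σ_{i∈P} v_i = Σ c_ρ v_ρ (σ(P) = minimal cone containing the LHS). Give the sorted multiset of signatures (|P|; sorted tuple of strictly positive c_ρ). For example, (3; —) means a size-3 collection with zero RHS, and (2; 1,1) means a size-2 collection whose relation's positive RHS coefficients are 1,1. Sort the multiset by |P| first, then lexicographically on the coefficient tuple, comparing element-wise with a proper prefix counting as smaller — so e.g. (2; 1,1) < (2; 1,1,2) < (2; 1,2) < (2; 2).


23 minimal non-faces of Δ(Σ) (on 10 rays):

  • {1,3}:  v_{1} + v_{3} = 0  so sig = (2; —)
  • {2,10}:  v_{2} + v_{10} = 0  so sig = (2; —)
  • {4,7}:  v_{4} + v_{7} = 0  so sig = (2; —)
  • {1,7}:  v_{1} + v_{7} = v_{9}  so sig = (2; 1)
  • {2,8}:  v_{2} + v_{8} = v_{7}  so sig = (2; 1)
  • {3,9}:  v_{3} + v_{9} = v_{7}  so sig = (2; 1)
  • {4,8}:  v_{4} + v_{8} = v_{10}  so sig = (2; 1)
  • {4,9}:  v_{4} + v_{9} = v_{1}  so sig = (2; 1)
  • {5,8}:  v_{5} + v_{8} = v_{6}  so sig = (2; 1)
  • {6,8}:  v_{6} + v_{8} = v_{3}  so sig = (2; 1)
  • {6,9}:  v_{6} + v_{9} = v_{2}  so sig = (2; 1)
  • {7,10}:  v_{7} + v_{10} = v_{8}  so sig = (2; 1)
  • {1,6}:  v_{1} + v_{6} = v_{2} + v_{4}  so sig = (2; 1,1)
  • {1,8}:  v_{1} + v_{8} = v_{9} + v_{10}  so sig = (2; 1,1)
  • {5,7}:  v_{5} + v_{7} = v_{2} + v_{6}  so sig = (2; 1,1)
  • {5,10}:  v_{5} + v_{10} = v_{4} + v_{6}  so sig = (2; 1,1)
  • {6,7}:  v_{6} + v_{7} = v_{2} + v_{3}  so sig = (2; 1,1)
  • {6,10}:  v_{6} + v_{10} = v_{3} + v_{4}  so sig = (2; 1,1)
  • {5,9}:  v_{5} + v_{9} = 2·v_{2} + v_{4}  so sig = (2; 1,2)
  • {3,5}:  v_{3} + v_{5} = 2·v_{6}  so sig = (2; 2)
  • {1,5}:  v_{1} + v_{5} = 2·v_{2} + 2·v_{4}  so sig = (2; 2,2)
  • {2,3,4}:  v_{2} + v_{3} + v_{4} = v_{6}  so sig = (3; 1)
  • {2,4,6}:  v_{2} + v_{4} + v_{6} = v_{5}  so sig = (3; 1)

Signatures (|P|; sorted positive RHS coefficients), sorted:
    (2; —)
    (2; —)
    (2; —)
    (2; 1)
    (2; 1)
    (2; 1)
    (2; 1)
    (2; 1)
    (2; 1)
    (2; 1)
    (2; 1)
    (2; 1)
    (2; 1,1)
    (2; 1,1)
    (2; 1,1)
    (2; 1,1)
    (2; 1,1)
    (2; 1,1)
    (2; 1,2)
    (2; 2)
    (2; 2,2)
    (3; 1)
    (3; 1)


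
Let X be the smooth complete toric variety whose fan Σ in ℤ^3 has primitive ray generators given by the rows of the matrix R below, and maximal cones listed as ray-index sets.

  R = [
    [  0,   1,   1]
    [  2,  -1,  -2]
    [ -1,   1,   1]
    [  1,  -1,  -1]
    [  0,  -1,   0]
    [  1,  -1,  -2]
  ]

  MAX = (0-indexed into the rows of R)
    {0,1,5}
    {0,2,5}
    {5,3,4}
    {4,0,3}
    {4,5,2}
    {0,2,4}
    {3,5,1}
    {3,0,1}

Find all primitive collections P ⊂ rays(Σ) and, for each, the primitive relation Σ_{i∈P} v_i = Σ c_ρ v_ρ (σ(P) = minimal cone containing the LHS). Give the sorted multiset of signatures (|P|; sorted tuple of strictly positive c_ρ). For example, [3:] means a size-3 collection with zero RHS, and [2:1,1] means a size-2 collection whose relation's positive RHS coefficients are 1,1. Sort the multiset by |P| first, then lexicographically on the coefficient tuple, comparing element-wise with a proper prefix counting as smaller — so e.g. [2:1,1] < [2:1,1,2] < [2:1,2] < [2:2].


|primitive collections| = 5. Relations:

  P = {2,3}:  v_{2} + v_{3} = 0  ⇒ sig = [2:]
  P = {1,2}:  v_{1} + v_{2} = v_{0} + v_{5}  ⇒ sig = [2:1,1]
  P = {1,4}:  v_{1} + v_{4} = 2·v_{3}  ⇒ sig = [2:2]
  P = {0,3,5}:  v_{0} + v_{3} + v_{5} = v_{1}  ⇒ sig = [3:1]
  P = {0,4,5}:  v_{0} + v_{4} + v_{5} = v_{3}  ⇒ sig = [3:1]

Signatures (|P|; sorted positive RHS coefficients), sorted:
    [2:]
    [2:1,1]
    [2:2]
    [3:1]
    [3:1]


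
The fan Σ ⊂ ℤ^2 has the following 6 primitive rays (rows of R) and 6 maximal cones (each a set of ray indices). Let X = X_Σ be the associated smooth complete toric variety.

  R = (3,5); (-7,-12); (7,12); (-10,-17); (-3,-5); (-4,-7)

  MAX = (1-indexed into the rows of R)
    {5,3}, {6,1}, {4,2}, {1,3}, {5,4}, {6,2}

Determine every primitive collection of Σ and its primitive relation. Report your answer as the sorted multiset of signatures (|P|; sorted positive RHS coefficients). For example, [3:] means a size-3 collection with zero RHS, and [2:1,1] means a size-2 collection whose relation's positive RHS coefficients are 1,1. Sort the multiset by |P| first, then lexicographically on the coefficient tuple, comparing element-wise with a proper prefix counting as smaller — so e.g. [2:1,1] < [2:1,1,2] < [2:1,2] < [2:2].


9 minimal non-faces of Δ(Σ) (on 6 rays):

  • {1,5}:  v_{1} + v_{5} = 0 — sig = [2:]
  • {2,3}:  v_{2} + v_{3} = 0 — sig = [2:]
  • {1,2}:  v_{1} + v_{2} = v_{6} — sig = [2:1]
  • {1,4}:  v_{1} + v_{4} = v_{2} — sig = [2:1]
  • {2,5}:  v_{2} + v_{5} = v_{4} — sig = [2:1]
  • {3,4}:  v_{3} + v_{4} = v_{5} — sig = [2:1]
  • {3,6}:  v_{3} + v_{6} = v_{1} — sig = [2:1]
  • {5,6}:  v_{5} + v_{6} = v_{2} — sig = [2:1]
  • {4,6}:  v_{4} + v_{6} = 2·v_{2} — sig = [2:2]

Signatures (|P|; sorted positive RHS coefficients), sorted:
    |P|=2: 9 collections, coeffs (), (), (1), (1), (1), (1), (1), (1), (2)


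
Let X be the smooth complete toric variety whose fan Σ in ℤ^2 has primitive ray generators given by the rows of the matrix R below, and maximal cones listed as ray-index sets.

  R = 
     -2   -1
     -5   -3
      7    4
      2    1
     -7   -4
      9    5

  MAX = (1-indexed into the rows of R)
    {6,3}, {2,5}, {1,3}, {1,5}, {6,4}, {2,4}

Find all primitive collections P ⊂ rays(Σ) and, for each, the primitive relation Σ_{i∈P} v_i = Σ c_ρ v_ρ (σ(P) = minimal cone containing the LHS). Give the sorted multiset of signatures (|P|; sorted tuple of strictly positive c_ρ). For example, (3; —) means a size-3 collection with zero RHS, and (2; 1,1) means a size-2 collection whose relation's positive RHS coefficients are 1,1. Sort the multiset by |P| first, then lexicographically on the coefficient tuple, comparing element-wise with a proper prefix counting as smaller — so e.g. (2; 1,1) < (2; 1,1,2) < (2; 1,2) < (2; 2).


Δ(Σ) — 6 vertices, 9 min non-faces:

  P = {1,4}:  v_{1} + v_{4} = 0 ; sig = (2; —)
  P = {3,5}:  v_{3} + v_{5} = 0 ; sig = (2; —)
  P = {1,2}:  v_{1} + v_{2} = v_{5} ; sig = (2; 1)
  P = {1,6}:  v_{1} + v_{6} = v_{3} ; sig = (2; 1)
  P = {2,3}:  v_{2} + v_{3} = v_{4} ; sig = (2; 1)
  P = {3,4}:  v_{3} + v_{4} = v_{6} ; sig = (2; 1)
  P = {4,5}:  v_{4} + v_{5} = v_{2} ; sig = (2; 1)
  P = {5,6}:  v_{5} + v_{6} = v_{4} ; sig = (2; 1)
  P = {2,6}:  v_{2} + v_{6} = 2·v_{4} ; sig = (2; 2)

Signatures (|P|; sorted positive RHS coefficients), sorted:
{ (2; —) ×2,  (2; 1) ×6,  (2; 2) }


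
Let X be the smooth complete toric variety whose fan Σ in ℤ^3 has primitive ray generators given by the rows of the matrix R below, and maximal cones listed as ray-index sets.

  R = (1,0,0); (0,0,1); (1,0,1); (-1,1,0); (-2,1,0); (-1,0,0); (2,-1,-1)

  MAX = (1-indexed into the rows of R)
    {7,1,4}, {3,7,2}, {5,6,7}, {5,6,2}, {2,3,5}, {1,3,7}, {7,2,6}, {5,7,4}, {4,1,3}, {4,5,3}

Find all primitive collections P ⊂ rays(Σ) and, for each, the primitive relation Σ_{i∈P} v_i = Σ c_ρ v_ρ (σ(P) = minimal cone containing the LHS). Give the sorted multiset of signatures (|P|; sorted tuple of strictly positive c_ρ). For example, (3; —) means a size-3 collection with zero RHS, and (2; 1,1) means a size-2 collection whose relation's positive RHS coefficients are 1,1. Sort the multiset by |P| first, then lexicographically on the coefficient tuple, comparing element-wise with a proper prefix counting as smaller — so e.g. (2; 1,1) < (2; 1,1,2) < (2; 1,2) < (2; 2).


Σ has 9 primitive collections:

  P = {1,6}:  v_{1} + v_{6} = 0  →  sig = (2; —)
  P = {1,2}:  v_{1} + v_{2} = v_{3}  →  sig = (2; 1)
  P = {1,5}:  v_{1} + v_{5} = v_{4}  →  sig = (2; 1)
  P = {3,6}:  v_{3} + v_{6} = v_{2}  →  sig = (2; 1)
  P = {4,6}:  v_{4} + v_{6} = v_{5}  →  sig = (2; 1)
  P = {2,4}:  v_{2} + v_{4} = v_{3} + v_{5}  →  sig = (2; 1,1)
  P = {2,5,7}:  v_{2} + v_{5} + v_{7} = 0  →  sig = (3; —)
  P = {3,5,7}:  v_{3} + v_{5} + v_{7} = v_{1}  →  sig = (3; 1)
  P = {3,4,7}:  v_{3} + v_{4} + v_{7} = 2·v_{1}  →  sig = (3; 2)

so the primitive-relation signature multiset is
    |P|=2: 6 collections, coeffs (), (1), (1), (1), (1), (1,1)
    |P|=3: 3 collections, coeffs (), (1), (2)


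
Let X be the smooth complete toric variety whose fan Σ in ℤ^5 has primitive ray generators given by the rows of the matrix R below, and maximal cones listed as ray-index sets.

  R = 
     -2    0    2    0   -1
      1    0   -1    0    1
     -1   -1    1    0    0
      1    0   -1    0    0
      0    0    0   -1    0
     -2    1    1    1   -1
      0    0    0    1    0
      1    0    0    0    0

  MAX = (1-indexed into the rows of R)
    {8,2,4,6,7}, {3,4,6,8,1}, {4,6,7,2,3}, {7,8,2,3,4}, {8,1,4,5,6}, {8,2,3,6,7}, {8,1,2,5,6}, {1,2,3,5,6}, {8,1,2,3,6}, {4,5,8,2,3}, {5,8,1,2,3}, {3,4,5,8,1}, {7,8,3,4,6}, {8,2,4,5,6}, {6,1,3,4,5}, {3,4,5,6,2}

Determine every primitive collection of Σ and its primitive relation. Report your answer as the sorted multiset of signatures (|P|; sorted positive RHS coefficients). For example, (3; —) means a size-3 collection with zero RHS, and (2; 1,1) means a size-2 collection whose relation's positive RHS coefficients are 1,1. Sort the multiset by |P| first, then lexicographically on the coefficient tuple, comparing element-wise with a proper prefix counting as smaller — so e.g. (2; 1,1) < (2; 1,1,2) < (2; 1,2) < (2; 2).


Minimal non-faces — 5 found among 8 rays, 16 max cones:

  P = {5,7}:  v_{5} + v_{7} = 0  so sig = (2; —)
  P = {1,7}:  v_{1} + v_{7} = v_{3} + v_{6} + v_{8}  so sig = (2; 1,1,1)
  P = {1,2,4}:  v_{1} + v_{2} + v_{4} = 0  so sig = (3; —)
  P = {3,5,6,8}:  v_{3} + v_{5} + v_{6} + v_{8} = v_{1}  so sig = (4; 1)
  P = {2,3,4,6,8}:  v_{2} + v_{3} + v_{4} + v_{6} + v_{8} = v_{7}  so sig = (5; 1)

Hence PRS(X_Σ) =
[(2; —), (2; 1,1,1), (3; —), (4; 1), (5; 1)]


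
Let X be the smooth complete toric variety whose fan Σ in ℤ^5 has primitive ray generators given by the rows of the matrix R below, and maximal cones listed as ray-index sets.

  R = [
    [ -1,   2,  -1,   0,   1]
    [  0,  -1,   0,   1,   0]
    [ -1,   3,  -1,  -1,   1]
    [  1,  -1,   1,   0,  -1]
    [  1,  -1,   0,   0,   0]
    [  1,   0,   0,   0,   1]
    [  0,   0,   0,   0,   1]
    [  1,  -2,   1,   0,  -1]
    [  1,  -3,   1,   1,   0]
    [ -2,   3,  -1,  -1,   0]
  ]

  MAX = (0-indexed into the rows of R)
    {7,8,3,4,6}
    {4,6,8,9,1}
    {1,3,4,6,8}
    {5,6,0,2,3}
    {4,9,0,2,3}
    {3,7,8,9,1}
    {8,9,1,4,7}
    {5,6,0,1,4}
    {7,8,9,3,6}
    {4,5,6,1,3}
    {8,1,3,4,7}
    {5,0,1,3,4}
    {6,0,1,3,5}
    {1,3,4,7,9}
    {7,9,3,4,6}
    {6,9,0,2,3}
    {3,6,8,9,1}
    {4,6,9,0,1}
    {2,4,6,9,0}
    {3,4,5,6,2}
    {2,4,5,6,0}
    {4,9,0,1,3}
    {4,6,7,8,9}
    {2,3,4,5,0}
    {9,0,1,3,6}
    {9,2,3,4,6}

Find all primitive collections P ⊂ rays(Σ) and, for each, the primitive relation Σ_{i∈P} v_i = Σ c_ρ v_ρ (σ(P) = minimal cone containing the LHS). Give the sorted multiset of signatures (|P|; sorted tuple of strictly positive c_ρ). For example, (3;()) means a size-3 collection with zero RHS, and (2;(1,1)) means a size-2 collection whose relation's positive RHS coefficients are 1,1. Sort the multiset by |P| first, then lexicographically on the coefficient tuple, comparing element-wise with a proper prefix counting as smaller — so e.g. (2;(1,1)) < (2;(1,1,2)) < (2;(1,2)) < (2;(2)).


|primitive collections| = 12. Relations:

  P = {0,7}:  v_{0} + v_{7} = 0 — sig = (2;())
  P = {1,2}:  v_{1} + v_{2} = v_{0} — sig = (2;(1))
  P = {2,8}:  v_{2} + v_{8} = v_{6} — sig = (2;(1))
  P = {5,9}:  v_{5} + v_{9} = v_{2} — sig = (2;(1))
  P = {0,8}:  v_{0} + v_{8} = v_{1} + v_{6} — sig = (2;(1,1))
  P = {5,7}:  v_{5} + v_{7} = v_{3} + v_{4} + v_{6} — sig = (2;(1,1,1))
  P = {2,7}:  v_{2} + v_{7} = v_{3} + v_{4} + v_{6} + v_{9} — sig = (2;(1,1,1,1))
  P = {5,8}:  v_{5} + v_{8} = v_{1} + v_{3} + v_{4} + 2·v_{6} — sig = (2;(1,1,1,2))
  P = {1,6,7}:  v_{1} + v_{6} + v_{7} = v_{8} — sig = (3;(1))
  P = {0,3,4,6}:  v_{0} + v_{3} + v_{4} + v_{6} = v_{5} — sig = (4;(1))
  P = {3,4,8,9}:  v_{3} + v_{4} + v_{8} + v_{9} = v_{7} — sig = (4;(1))
  P = {1,3,4,6,9}:  v_{1} + v_{3} + v_{4} + v_{6} + v_{9} = 0 — sig = (5;())

Sorted signature multiset PRS(X):
    |P|=2: 8 collections, coeffs (), (1), (1), (1), (1,1), (1,1,1), (1,1,1,1), (1,1,1,2)
    |P|=3: 1 collection, coeffs (1)
    |P|=4: 2 collections, coeffs (1), (1)
    |P|=5: 1 collection, coeffs ()


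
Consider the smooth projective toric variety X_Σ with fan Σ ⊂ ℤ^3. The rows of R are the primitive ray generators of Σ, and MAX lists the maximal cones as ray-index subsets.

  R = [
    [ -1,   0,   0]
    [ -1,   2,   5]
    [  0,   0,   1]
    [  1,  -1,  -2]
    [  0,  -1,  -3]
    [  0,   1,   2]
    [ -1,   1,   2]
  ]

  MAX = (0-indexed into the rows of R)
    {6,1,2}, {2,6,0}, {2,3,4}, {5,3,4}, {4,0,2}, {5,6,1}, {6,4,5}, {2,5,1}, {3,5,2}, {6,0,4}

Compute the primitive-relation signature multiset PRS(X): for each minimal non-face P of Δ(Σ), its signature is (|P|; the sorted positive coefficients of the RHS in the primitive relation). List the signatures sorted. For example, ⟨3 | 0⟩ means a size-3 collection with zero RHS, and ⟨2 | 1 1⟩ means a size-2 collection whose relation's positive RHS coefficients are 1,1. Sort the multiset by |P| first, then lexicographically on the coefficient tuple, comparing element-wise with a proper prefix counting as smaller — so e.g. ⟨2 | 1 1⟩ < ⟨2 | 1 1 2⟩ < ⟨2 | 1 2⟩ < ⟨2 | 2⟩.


The 9 primitive collections of Σ (r=7, n=3):

  P={3,6}:  v_{3} + v_{6} = 0  ⟹  sig = ⟨2 | 0⟩
  P={0,5}:  v_{0} + v_{5} = v_{6}  ⟹  sig = ⟨2 | 1⟩
  P={1,4}:  v_{1} + v_{4} = v_{6}  ⟹  sig = ⟨2 | 1⟩
  P={0,3}:  v_{0} + v_{3} = v_{2} + v_{4}  ⟹  sig = ⟨2 | 1 1⟩
  P={1,3}:  v_{1} + v_{3} = v_{2} + v_{5}  ⟹  sig = ⟨2 | 1 1⟩
  P={0,1}:  v_{0} + v_{1} = v_{2} + 2·v_{6}  ⟹  sig = ⟨2 | 1 2⟩
  P={2,4,5}:  v_{2} + v_{4} + v_{5} = 0  ⟹  sig = ⟨3 | 0⟩
  P={2,4,6}:  v_{2} + v_{4} + v_{6} = v_{0}  ⟹  sig = ⟨3 | 1⟩
  P={2,5,6}:  v_{2} + v_{5} + v_{6} = v_{1}  ⟹  sig = ⟨3 | 1⟩

Sorted signature multiset PRS(X):
[⟨2 | 0⟩, ⟨2 | 1⟩, ⟨2 | 1⟩, ⟨2 | 1 1⟩, ⟨2 | 1 1⟩, ⟨2 | 1 2⟩, ⟨3 | 0⟩, ⟨3 | 1⟩, ⟨3 | 1⟩]


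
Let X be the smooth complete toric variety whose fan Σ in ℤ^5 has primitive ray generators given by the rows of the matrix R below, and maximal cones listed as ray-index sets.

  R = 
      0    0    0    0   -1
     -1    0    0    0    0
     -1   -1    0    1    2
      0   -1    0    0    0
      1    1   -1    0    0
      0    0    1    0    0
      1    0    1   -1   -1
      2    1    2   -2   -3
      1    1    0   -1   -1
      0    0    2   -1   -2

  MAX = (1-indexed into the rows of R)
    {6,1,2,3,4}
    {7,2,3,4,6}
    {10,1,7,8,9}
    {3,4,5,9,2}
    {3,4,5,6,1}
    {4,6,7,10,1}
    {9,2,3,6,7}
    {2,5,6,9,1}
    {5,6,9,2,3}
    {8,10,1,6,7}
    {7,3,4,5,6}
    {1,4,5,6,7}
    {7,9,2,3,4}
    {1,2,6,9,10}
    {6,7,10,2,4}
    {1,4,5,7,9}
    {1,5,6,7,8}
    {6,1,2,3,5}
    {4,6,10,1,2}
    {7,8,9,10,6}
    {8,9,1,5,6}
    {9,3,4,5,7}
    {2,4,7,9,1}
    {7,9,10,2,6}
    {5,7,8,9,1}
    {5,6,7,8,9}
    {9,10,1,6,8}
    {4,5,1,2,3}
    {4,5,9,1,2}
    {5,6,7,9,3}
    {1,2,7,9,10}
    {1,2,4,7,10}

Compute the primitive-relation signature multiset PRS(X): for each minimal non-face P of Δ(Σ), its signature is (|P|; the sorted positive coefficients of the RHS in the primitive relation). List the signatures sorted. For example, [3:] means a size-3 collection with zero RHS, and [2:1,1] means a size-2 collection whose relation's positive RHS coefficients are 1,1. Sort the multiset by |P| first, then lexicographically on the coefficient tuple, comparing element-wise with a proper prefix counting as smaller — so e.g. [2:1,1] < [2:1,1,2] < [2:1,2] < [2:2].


|primitive collections| = 13. Relations:

  P = {2,8}:  v_{2} + v_{8} = v_{9} + v_{10}  ⟹  sig = [2:1,1]
  P = {3,8}:  v_{3} + v_{8} = v_{6} + v_{7}  ⟹  sig = [2:1,1]
  P = {5,10}:  v_{5} + v_{10} = v_{1} + v_{6} + v_{9}  ⟹  sig = [2:1,1,1]
  P = {3,10}:  v_{3} + v_{10} = v_{2} + v_{4} + 2·v_{6}  ⟹  sig = [2:1,1,2]
  P = {4,8}:  v_{4} + v_{8} = v_{1} + 2·v_{7}  ⟹  sig = [2:1,2]
  P = {1,3,9}:  v_{1} + v_{3} + v_{9} = 0  ⟹  sig = [3:]
  P = {2,5,7}:  v_{2} + v_{5} + v_{7} = v_{9}  ⟹  sig = [3:1]
  P = {4,6,9}:  v_{4} + v_{6} + v_{9} = v_{7}  ⟹  sig = [3:1]
  P = {1,3,7}:  v_{1} + v_{3} + v_{7} = v_{4} + v_{6}  ⟹  sig = [3:1,1]
  P = {4,9,10}:  v_{4} + v_{9} + v_{10} = v_{1} + v_{2} + 2·v_{7}  ⟹  sig = [3:1,1,2]
  P = {2,4,5,6}:  v_{2} + v_{4} + v_{5} + v_{6} = 0  ⟹  sig = [4:]
  P = {1,2,6,7}:  v_{1} + v_{2} + v_{6} + v_{7} = v_{10}  ⟹  sig = [4:1]
  P = {1,6,7,9}:  v_{1} + v_{6} + v_{7} + v_{9} = v_{8}  ⟹  sig = [4:1]

Hence PRS(X_Σ) =
[[2:1,1], [2:1,1], [2:1,1,1], [2:1,1,2], [2:1,2], [3:], [3:1], [3:1], [3:1,1], [3:1,1,2], [4:], [4:1], [4:1]]


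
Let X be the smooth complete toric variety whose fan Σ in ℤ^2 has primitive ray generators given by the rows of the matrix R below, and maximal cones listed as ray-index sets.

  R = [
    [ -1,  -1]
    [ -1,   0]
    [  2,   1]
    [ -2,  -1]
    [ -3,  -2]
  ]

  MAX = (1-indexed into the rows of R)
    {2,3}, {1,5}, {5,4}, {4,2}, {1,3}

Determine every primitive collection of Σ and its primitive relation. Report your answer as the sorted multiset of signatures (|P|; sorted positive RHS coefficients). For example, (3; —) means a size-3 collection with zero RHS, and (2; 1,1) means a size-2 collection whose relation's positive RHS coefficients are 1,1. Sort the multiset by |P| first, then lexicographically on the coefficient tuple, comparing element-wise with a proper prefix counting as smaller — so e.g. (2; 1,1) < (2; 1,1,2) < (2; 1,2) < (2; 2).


Minimal non-faces — 5 found among 5 rays, 5 max cones:

  • {3,4}:  v_{3} + v_{4} = 0  ⟹  sig = (2; —)
  • {1,2}:  v_{1} + v_{2} = v_{4}  ⟹  sig = (2; 1)
  • {1,4}:  v_{1} + v_{4} = v_{5}  ⟹  sig = (2; 1)
  • {3,5}:  v_{3} + v_{5} = v_{1}  ⟹  sig = (2; 1)
  • {2,5}:  v_{2} + v_{5} = 2·v_{4}  ⟹  sig = (2; 2)

Hence PRS(X_Σ) =
{ (2; —),  (2; 1) ×3,  (2; 2) }


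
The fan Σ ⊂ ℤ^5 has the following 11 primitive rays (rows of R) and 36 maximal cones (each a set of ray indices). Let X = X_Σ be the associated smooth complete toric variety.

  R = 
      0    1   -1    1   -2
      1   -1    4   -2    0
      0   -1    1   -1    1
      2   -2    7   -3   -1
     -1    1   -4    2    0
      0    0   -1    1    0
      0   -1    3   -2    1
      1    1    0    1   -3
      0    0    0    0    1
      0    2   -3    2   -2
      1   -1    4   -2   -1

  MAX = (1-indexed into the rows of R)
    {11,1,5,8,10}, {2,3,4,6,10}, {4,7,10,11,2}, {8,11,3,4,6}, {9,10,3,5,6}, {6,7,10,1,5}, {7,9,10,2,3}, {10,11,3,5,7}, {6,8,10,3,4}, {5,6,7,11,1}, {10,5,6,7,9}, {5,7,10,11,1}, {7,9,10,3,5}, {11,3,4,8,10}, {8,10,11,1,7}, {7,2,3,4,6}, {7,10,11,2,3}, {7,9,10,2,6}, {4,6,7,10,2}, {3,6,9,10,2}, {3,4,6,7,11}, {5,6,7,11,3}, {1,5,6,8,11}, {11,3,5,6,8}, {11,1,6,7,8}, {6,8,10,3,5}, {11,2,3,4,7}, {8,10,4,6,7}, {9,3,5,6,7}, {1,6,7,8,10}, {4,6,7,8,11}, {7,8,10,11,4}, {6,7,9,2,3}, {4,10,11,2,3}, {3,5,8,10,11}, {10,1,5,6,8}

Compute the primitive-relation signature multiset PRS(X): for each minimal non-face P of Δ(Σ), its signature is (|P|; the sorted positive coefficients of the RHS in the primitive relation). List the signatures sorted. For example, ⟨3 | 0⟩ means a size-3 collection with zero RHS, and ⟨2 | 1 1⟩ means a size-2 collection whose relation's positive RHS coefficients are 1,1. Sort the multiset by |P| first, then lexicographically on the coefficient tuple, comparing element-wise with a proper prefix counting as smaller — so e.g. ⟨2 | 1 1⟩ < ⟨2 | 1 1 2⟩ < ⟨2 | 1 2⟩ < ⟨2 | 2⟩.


The 16 primitive collections of Σ (r=11, n=5):

  P={2,5}:  v_{2} + v_{5} = 0 ; sig = ⟨2 | 0⟩
  P={9,11}:  v_{9} + v_{11} = v_{2} ; sig = ⟨2 | 1⟩
  P={1,2}:  v_{1} + v_{2} = v_{7} + v_{8} ; sig = ⟨2 | 1 1⟩
  P={1,3}:  v_{1} + v_{3} = v_{5} + v_{11} ; sig = ⟨2 | 1 1⟩
  P={2,8}:  v_{2} + v_{8} = v_{4} + v_{10} ; sig = ⟨2 | 1 1⟩
  P={4,5}:  v_{4} + v_{5} = v_{6} + v_{11} ; sig = ⟨2 | 1 1⟩
  P={1,9}:  v_{1} + v_{9} = v_{6} + v_{7} + v_{10} ; sig = ⟨2 | 1 1 1⟩
  P={8,9}:  v_{8} + v_{9} = v_{2} + v_{6} + v_{10} ; sig = ⟨2 | 1 1 1⟩
  P={1,4}:  v_{1} + v_{4} = v_{6} + v_{7} + v_{8} + v_{11} ; sig = ⟨2 | 1 1 1 1⟩
  P={4,9}:  v_{4} + v_{9} = 2·v_{2} + v_{6} ; sig = ⟨2 | 1 2⟩
  P={2,6,11}:  v_{2} + v_{6} + v_{11} = v_{4} ; sig = ⟨3 | 1⟩
  P={3,7,8}:  v_{3} + v_{7} + v_{8} = v_{11} ; sig = ⟨3 | 1⟩
  P={5,7,8}:  v_{5} + v_{7} + v_{8} = v_{1} ; sig = ⟨3 | 1⟩
  P={6,10,11}:  v_{6} + v_{10} + v_{11} = v_{8} ; sig = ⟨3 | 1⟩
  P={3,6,7,10}:  v_{3} + v_{6} + v_{7} + v_{10} = 0 ; sig = ⟨4 | 0⟩
  P={3,4,7,10}:  v_{3} + v_{4} + v_{7} + v_{10} = v_{2} + v_{11} ; sig = ⟨4 | 1 1⟩

Sorted signature multiset PRS(X):
[⟨2 | 0⟩, ⟨2 | 1⟩, ⟨2 | 1 1⟩, ⟨2 | 1 1⟩, ⟨2 | 1 1⟩, ⟨2 | 1 1⟩, ⟨2 | 1 1 1⟩, ⟨2 | 1 1 1⟩, ⟨2 | 1 1 1 1⟩, ⟨2 | 1 2⟩, ⟨3 | 1⟩, ⟨3 | 1⟩, ⟨3 | 1⟩, ⟨3 | 1⟩, ⟨4 | 0⟩, ⟨4 | 1 1⟩]


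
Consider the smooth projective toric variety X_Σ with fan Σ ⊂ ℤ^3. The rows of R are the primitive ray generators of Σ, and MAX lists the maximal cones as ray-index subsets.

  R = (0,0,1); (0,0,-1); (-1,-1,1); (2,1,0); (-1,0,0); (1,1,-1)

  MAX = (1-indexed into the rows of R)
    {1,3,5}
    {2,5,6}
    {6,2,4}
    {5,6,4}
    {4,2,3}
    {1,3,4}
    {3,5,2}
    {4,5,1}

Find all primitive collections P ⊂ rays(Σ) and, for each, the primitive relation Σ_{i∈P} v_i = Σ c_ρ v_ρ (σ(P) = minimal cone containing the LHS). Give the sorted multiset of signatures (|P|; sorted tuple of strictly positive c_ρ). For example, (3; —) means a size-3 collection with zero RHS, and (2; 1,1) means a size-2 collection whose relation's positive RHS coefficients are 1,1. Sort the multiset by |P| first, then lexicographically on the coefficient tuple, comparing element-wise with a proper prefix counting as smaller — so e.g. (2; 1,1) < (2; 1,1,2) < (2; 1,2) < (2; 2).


Δ(Σ) — 6 vertices, 5 min non-faces:

  P = {1,2}:  v_{1} + v_{2} = 0  ⟹  sig = (2; —)
  P = {3,6}:  v_{3} + v_{6} = 0  ⟹  sig = (2; —)
  P = {1,6}:  v_{1} + v_{6} = v_{4} + v_{5}  ⟹  sig = (2; 1,1)
  P = {2,4,5}:  v_{2} + v_{4} + v_{5} = v_{6}  ⟹  sig = (3; 1)
  P = {3,4,5}:  v_{3} + v_{4} + v_{5} = v_{1}  ⟹  sig = (3; 1)

Sorted signature multiset PRS(X):
[(2; —), (2; —), (2; 1,1), (3; 1), (3; 1)]


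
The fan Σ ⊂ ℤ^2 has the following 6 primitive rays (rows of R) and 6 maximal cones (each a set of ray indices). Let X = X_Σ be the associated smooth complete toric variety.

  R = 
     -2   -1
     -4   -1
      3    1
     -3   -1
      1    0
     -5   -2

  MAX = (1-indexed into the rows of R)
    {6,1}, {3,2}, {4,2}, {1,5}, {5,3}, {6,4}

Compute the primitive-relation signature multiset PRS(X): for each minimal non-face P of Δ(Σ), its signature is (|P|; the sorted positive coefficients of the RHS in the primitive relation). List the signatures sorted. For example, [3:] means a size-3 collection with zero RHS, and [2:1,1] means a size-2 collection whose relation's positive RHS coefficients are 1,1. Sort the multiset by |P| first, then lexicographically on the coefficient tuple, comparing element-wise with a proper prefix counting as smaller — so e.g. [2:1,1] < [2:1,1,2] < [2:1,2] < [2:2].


9 minimal non-faces of Δ(Σ) (on 6 rays):

  P = {3,4}:  v_{3} + v_{4} = 0  ⟹  sig = [2:]
  P = {1,3}:  v_{1} + v_{3} = v_{5}  ⟹  sig = [2:1]
  P = {1,4}:  v_{1} + v_{4} = v_{6}  ⟹  sig = [2:1]
  P = {2,5}:  v_{2} + v_{5} = v_{4}  ⟹  sig = [2:1]
  P = {3,6}:  v_{3} + v_{6} = v_{1}  ⟹  sig = [2:1]
  P = {4,5}:  v_{4} + v_{5} = v_{1}  ⟹  sig = [2:1]
  P = {1,2}:  v_{1} + v_{2} = 2·v_{4}  ⟹  sig = [2:2]
  P = {5,6}:  v_{5} + v_{6} = 2·v_{1}  ⟹  sig = [2:2]
  P = {2,6}:  v_{2} + v_{6} = 3·v_{4}  ⟹  sig = [2:3]

Hence PRS(X_Σ) =
    [2:]
    [2:1]
    [2:1]
    [2:1]
    [2:1]
    [2:1]
    [2:2]
    [2:2]
    [2:3]


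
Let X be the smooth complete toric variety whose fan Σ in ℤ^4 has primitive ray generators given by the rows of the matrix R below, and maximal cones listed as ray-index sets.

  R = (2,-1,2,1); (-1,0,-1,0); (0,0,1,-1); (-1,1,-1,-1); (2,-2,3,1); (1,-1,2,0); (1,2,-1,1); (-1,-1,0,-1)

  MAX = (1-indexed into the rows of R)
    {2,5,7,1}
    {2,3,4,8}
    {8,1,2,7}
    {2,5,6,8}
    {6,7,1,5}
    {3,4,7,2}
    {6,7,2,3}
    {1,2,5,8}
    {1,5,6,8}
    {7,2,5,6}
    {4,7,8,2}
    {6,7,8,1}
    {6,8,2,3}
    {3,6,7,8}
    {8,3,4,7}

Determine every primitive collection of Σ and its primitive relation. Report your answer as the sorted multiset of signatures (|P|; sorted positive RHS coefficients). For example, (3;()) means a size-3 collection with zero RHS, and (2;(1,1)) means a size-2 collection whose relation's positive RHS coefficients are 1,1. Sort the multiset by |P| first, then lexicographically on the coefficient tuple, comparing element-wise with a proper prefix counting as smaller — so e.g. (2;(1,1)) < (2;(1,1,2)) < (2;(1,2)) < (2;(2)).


|primitive collections| = 9. Relations:

  • {4,5}:  v_{4} + v_{5} = v_{6} ; sig = (2;(1))
  • {4,6}:  v_{4} + v_{6} = v_{3} ; sig = (2;(1))
  • {1,4}:  v_{1} + v_{4} = v_{6} + v_{7} + v_{8} ; sig = (2;(1,1,1))
  • {1,3}:  v_{1} + v_{3} = 2·v_{6} + v_{7} + v_{8} ; sig = (2;(1,1,2))
  • {3,5}:  v_{3} + v_{5} = 2·v_{6} ; sig = (2;(2))
  • {1,2,6}:  v_{1} + v_{2} + v_{6} = v_{5} ; sig = (3;(1))
  • {5,7,8}:  v_{5} + v_{7} + v_{8} = v_{1} ; sig = (3;(1))
  • {2,6,7,8}:  v_{2} + v_{6} + v_{7} + v_{8} = 0 ; sig = (4;())
  • {2,3,7,8}:  v_{2} + v_{3} + v_{7} + v_{8} = v_{4} ; sig = (4;(1))

Signatures (|P|; sorted positive RHS coefficients), sorted:
    |P|=2: 5 collections, coeffs (1), (1), (1,1,1), (1,1,2), (2)
    |P|=3: 2 collections, coeffs (1), (1)
    |P|=4: 2 collections, coeffs (), (1)


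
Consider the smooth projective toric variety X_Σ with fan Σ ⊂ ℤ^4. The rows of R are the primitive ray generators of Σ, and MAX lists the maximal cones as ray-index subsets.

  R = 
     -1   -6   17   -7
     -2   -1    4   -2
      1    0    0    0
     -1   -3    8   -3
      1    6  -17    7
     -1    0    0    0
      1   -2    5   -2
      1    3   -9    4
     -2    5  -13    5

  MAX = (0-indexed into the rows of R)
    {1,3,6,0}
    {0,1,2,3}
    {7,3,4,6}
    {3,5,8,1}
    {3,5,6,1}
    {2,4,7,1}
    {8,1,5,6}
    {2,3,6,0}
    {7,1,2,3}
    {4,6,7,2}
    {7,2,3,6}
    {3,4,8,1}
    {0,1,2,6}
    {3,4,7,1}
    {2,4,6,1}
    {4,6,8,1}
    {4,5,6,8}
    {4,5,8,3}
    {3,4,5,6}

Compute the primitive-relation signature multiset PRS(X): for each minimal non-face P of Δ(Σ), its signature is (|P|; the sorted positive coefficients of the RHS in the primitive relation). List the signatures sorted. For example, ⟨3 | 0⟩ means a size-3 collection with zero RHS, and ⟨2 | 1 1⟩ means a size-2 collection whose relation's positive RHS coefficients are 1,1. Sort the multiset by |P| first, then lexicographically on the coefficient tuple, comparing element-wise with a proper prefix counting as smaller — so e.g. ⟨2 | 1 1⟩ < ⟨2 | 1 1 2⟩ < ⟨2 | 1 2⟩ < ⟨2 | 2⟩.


Primitive collections (14):

  • {0,4}:  v_{0} + v_{4} = 0  ⇒ sig = ⟨2 | 0⟩
  • {2,5}:  v_{2} + v_{5} = 0  ⇒ sig = ⟨2 | 0⟩
  • {0,7}:  v_{0} + v_{7} = v_{2} + v_{3}  ⇒ sig = ⟨2 | 1 1⟩
  • {0,8}:  v_{0} + v_{8} = v_{1} + v_{5}  ⇒ sig = ⟨2 | 1 1⟩
  • {2,8}:  v_{2} + v_{8} = v_{1} + v_{4}  ⇒ sig = ⟨2 | 1 1⟩
  • {5,7}:  v_{5} + v_{7} = v_{3} + v_{4}  ⇒ sig = ⟨2 | 1 1⟩
  • {0,5}:  v_{0} + v_{5} = v_{1} + v_{3} + v_{6}  ⇒ sig = ⟨2 | 1 1 1⟩
  • {7,8}:  v_{7} + v_{8} = v_{1} + v_{3} + 2·v_{4}  ⇒ sig = ⟨2 | 1 1 2⟩
  • {1,6,7}:  v_{1} + v_{6} + v_{7} = 0  ⇒ sig = ⟨3 | 0⟩
  • {1,4,5}:  v_{1} + v_{4} + v_{5} = v_{8}  ⇒ sig = ⟨3 | 1⟩
  • {2,3,4}:  v_{2} + v_{3} + v_{4} = v_{7}  ⇒ sig = ⟨3 | 1⟩
  • {3,6,8}:  v_{3} + v_{6} + v_{8} = 2·v_{5}  ⇒ sig = ⟨3 | 2⟩
  • {1,2,3,6}:  v_{1} + v_{2} + v_{3} + v_{6} = v_{0}  ⇒ sig = ⟨4 | 1⟩
  • {1,3,4,6}:  v_{1} + v_{3} + v_{4} + v_{6} = v_{5}  ⇒ sig = ⟨4 | 1⟩

Sorted signature multiset PRS(X):
    |P|=2: 8 collections, coeffs (), (), (1,1), (1,1), (1,1), (1,1), (1,1,1), (1,1,2)
    |P|=3: 4 collections, coeffs (), (1), (1), (2)
    |P|=4: 2 collections, coeffs (1), (1)


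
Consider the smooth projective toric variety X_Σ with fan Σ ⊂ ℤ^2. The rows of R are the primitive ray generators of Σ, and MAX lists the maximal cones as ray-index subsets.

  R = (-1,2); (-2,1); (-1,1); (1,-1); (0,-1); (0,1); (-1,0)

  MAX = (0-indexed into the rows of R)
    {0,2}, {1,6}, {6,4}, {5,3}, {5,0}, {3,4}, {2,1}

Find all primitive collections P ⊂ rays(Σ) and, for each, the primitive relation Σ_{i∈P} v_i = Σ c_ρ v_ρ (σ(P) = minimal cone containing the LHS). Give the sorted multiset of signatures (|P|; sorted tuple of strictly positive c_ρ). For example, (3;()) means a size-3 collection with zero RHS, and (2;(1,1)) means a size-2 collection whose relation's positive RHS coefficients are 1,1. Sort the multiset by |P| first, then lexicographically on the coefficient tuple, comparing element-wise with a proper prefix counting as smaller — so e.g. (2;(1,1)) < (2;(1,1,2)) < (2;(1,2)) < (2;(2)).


Σ has 14 primitive collections:

  P={2,3}:  v_{2} + v_{3} = 0 — sig = (2;())
  P={4,5}:  v_{4} + v_{5} = 0 — sig = (2;())
  P={0,3}:  v_{0} + v_{3} = v_{5} — sig = (2;(1))
  P={0,4}:  v_{0} + v_{4} = v_{2} — sig = (2;(1))
  P={1,3}:  v_{1} + v_{3} = v_{6} — sig = (2;(1))
  P={2,4}:  v_{2} + v_{4} = v_{6} — sig = (2;(1))
  P={2,5}:  v_{2} + v_{5} = v_{0} — sig = (2;(1))
  P={2,6}:  v_{2} + v_{6} = v_{1} — sig = (2;(1))
  P={3,6}:  v_{3} + v_{6} = v_{4} — sig = (2;(1))
  P={5,6}:  v_{5} + v_{6} = v_{2} — sig = (2;(1))
  P={0,6}:  v_{0} + v_{6} = 2·v_{2} — sig = (2;(2))
  P={1,4}:  v_{1} + v_{4} = 2·v_{6} — sig = (2;(2))
  P={1,5}:  v_{1} + v_{5} = 2·v_{2} — sig = (2;(2))
  P={0,1}:  v_{0} + v_{1} = 3·v_{2} — sig = (2;(3))

Sorted signature multiset PRS(X):
[(2;()), (2;()), (2;(1)), (2;(1)), (2;(1)), (2;(1)), (2;(1)), (2;(1)), (2;(1)), (2;(1)), (2;(2)), (2;(2)), (2;(2)), (2;(3))]


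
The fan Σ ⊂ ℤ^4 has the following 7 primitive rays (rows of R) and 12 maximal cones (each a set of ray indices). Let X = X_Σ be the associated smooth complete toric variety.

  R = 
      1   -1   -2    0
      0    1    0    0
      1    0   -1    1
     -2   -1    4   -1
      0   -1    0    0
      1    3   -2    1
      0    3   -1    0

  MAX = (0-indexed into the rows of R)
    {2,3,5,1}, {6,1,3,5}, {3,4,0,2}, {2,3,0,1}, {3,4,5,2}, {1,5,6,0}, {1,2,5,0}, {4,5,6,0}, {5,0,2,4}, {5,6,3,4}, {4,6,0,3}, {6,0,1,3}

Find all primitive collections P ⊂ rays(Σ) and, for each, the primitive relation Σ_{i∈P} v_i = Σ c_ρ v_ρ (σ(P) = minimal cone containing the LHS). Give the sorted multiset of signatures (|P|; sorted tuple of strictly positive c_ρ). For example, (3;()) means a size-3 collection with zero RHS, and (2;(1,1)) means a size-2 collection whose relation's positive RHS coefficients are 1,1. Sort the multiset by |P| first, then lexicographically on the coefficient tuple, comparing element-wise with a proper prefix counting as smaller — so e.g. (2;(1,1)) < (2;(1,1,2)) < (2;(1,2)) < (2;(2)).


Σ has 3 primitive collections:

  P = {1,4}:  v_{1} + v_{4} = 0 — sig = (2;())
  P = {2,6}:  v_{2} + v_{6} = v_{5} — sig = (2;(1))
  P = {0,3,5}:  v_{0} + v_{3} + v_{5} = v_{1} — sig = (3;(1))

Hence PRS(X_Σ) =
[(2;()), (2;(1)), (3;(1))]


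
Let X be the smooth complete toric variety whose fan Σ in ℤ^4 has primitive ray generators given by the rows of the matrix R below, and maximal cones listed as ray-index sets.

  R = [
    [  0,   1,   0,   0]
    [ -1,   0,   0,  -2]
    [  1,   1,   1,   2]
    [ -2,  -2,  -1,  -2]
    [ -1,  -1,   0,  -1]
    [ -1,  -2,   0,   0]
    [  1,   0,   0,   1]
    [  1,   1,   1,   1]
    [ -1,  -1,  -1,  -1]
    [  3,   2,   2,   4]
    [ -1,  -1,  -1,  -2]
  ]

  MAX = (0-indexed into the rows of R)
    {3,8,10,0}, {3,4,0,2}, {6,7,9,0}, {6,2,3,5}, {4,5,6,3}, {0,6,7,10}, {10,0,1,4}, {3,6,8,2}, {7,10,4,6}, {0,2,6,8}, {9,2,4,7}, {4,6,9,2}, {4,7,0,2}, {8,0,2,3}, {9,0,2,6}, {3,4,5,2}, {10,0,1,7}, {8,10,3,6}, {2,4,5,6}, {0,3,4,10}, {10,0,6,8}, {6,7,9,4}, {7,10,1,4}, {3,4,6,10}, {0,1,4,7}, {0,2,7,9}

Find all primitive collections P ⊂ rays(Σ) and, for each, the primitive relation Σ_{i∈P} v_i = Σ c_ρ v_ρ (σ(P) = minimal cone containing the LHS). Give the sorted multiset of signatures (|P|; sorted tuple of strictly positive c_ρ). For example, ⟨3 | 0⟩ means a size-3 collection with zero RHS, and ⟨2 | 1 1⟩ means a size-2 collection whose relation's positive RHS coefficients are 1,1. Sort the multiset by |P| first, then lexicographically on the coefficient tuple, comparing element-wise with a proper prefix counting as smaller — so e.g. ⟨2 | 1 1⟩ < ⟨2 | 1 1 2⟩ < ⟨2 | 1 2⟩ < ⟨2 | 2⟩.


Primitive collections (24):

  • {2,10}:  v_{2} + v_{10} = 0  →  sig = ⟨2 | 0⟩
  • {7,8}:  v_{7} + v_{8} = 0  →  sig = ⟨2 | 0⟩
  • {3,7}:  v_{3} + v_{7} = v_{4}  →  sig = ⟨2 | 1⟩
  • {4,8}:  v_{4} + v_{8} = v_{3}  →  sig = ⟨2 | 1⟩
  • {0,5}:  v_{0} + v_{5} = v_{2} + v_{3}  →  sig = ⟨2 | 1 1⟩
  • {1,6}:  v_{1} + v_{6} = v_{7} + v_{10}  →  sig = ⟨2 | 1 1⟩
  • {8,9}:  v_{8} + v_{9} = v_{2} + v_{6}  →  sig = ⟨2 | 1 1⟩
  • {9,10}:  v_{9} + v_{10} = v_{6} + v_{7}  →  sig = ⟨2 | 1 1⟩
  • {1,2}:  v_{1} + v_{2} = v_{0} + v_{4} + v_{7}  →  sig = ⟨2 | 1 1 1⟩
  • {1,8}:  v_{1} + v_{8} = v_{0} + v_{4} + v_{10}  →  sig = ⟨2 | 1 1 1⟩
  • {3,9}:  v_{3} + v_{9} = v_{2} + v_{4} + v_{6}  →  sig = ⟨2 | 1 1 1⟩
  • {5,10}:  v_{5} + v_{10} = v_{3} + v_{4} + v_{6}  →  sig = ⟨2 | 1 1 1⟩
  • {1,3}:  v_{1} + v_{3} = v_{0} + 2·v_{4} + v_{10}  →  sig = ⟨2 | 1 1 2⟩
  • {5,7}:  v_{5} + v_{7} = v_{2} + 2·v_{4} + v_{6}  →  sig = ⟨2 | 1 1 2⟩
  • {5,8}:  v_{5} + v_{8} = v_{2} + 2·v_{3} + v_{6}  →  sig = ⟨2 | 1 1 2⟩
  • {1,5}:  v_{1} + v_{5} = 2·v_{4}  →  sig = ⟨2 | 2⟩
  • {1,9}:  v_{1} + v_{9} = 2·v_{7}  →  sig = ⟨2 | 2⟩
  • {5,9}:  v_{5} + v_{9} = 2·v_{2} + 2·v_{4} + 2·v_{6}  →  sig = ⟨2 | 2 2 2⟩
  • {0,4,6}:  v_{0} + v_{4} + v_{6} = 0  →  sig = ⟨3 | 0⟩
  • {0,3,6}:  v_{0} + v_{3} + v_{6} = v_{8}  →  sig = ⟨3 | 1⟩
  • {2,6,7}:  v_{2} + v_{6} + v_{7} = v_{9}  →  sig = ⟨3 | 1⟩
  • {0,4,9}:  v_{0} + v_{4} + v_{9} = v_{2} + v_{7}  →  sig = ⟨3 | 1 1⟩
  • {0,4,7,10}:  v_{0} + v_{4} + v_{7} + v_{10} = v_{1}  →  sig = ⟨4 | 1⟩
  • {2,3,4,6}:  v_{2} + v_{3} + v_{4} + v_{6} = v_{5}  →  sig = ⟨4 | 1⟩

Sorted signature multiset PRS(X):
    |P|=2: 18 collections, coeffs (), (), (1), (1), (1,1), (1,1), (1,1), (1,1), (1,1,1), (1,1,1), (1,1,1), (1,1,1), (1,1,2), (1,1,2), (1,1,2), (2), (2), (2,2,2)
    |P|=3: 4 collections, coeffs (), (1), (1), (1,1)
    |P|=4: 2 collections, coeffs (1), (1)


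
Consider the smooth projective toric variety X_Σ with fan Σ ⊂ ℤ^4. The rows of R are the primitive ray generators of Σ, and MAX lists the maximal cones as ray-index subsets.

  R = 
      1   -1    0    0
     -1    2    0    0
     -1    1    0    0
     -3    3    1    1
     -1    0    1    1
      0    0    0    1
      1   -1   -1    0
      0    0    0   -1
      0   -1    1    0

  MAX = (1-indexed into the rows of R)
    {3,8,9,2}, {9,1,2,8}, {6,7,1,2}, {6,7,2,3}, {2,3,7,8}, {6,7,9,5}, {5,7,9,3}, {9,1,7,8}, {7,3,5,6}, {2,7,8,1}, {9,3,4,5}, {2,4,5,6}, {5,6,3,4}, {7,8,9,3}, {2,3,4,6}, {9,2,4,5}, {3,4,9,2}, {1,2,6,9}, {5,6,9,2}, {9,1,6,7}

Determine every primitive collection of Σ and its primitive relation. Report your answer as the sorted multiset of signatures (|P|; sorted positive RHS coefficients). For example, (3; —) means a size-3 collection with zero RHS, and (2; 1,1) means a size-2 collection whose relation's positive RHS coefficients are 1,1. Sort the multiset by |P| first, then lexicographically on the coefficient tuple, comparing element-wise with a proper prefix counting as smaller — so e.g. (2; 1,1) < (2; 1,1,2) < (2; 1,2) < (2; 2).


|primitive collections| = 12. Relations:

  • {1,3}:  v_{1} + v_{3} = 0  →  sig = (2; —)
  • {6,8}:  v_{6} + v_{8} = 0  →  sig = (2; —)
  • {1,4}:  v_{1} + v_{4} = v_{2} + v_{5}  →  sig = (2; 1,1)
  • {1,5}:  v_{1} + v_{5} = v_{6} + v_{9}  →  sig = (2; 1,1)
  • {5,8}:  v_{5} + v_{8} = v_{3} + v_{9}  →  sig = (2; 1,1)
  • {4,8}:  v_{4} + v_{8} = v_{2} + 2·v_{3} + v_{9}  →  sig = (2; 1,1,2)
  • {4,7}:  v_{4} + v_{7} = 2·v_{3} + v_{6}  →  sig = (2; 1,2)
  • {2,7,9}:  v_{2} + v_{7} + v_{9} = 0  →  sig = (3; —)
  • {2,3,5}:  v_{2} + v_{3} + v_{5} = v_{4}  →  sig = (3; 1)
  • {3,6,9}:  v_{3} + v_{6} + v_{9} = v_{5}  →  sig = (3; 1)
  • {2,5,7}:  v_{2} + v_{5} + v_{7} = v_{3} + v_{6}  →  sig = (3; 1,1)
  • {4,6,9}:  v_{4} + v_{6} + v_{9} = v_{2} + 2·v_{5}  →  sig = (3; 1,2)

Signatures (|P|; sorted positive RHS coefficients), sorted:
[(2; —), (2; —), (2; 1,1), (2; 1,1), (2; 1,1), (2; 1,1,2), (2; 1,2), (3; —), (3; 1), (3; 1), (3; 1,1), (3; 1,2)]
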